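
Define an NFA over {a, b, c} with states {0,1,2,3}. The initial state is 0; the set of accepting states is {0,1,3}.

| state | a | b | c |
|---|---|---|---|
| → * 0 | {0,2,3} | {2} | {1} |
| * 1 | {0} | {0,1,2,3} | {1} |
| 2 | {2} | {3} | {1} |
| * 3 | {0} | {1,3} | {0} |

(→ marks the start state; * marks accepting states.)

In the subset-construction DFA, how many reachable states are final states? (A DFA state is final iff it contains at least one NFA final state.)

Start state of the DFA: {0}.
{0} --a--> {0,2,3}  [new]
{0} --b--> {2}  [new]
{0} --c--> {1}  [new]
{0,2,3} --a--> {0,2,3}  [seen]
{0,2,3} --b--> {1,2,3}  [new]
{0,2,3} --c--> {0,1}  [new]
{2} --a--> {2}  [seen]
{2} --b--> {3}  [new]
{2} --c--> {1}  [seen]
{1} --a--> {0}  [seen]
{1} --b--> {0,1,2,3}  [new]
{1} --c--> {1}  [seen]
{1,2,3} --a--> {0,2}  [new]
{1,2,3} --b--> {0,1,2,3}  [seen]
{1,2,3} --c--> {0,1}  [seen]
{0,1} --a--> {0,2,3}  [seen]
{0,1} --b--> {0,1,2,3}  [seen]
{0,1} --c--> {1}  [seen]
{3} --a--> {0}  [seen]
{3} --b--> {1,3}  [new]
{3} --c--> {0}  [seen]
{0,1,2,3} --a--> {0,2,3}  [seen]
{0,1,2,3} --b--> {0,1,2,3}  [seen]
{0,1,2,3} --c--> {0,1}  [seen]
{0,2} --a--> {0,2,3}  [seen]
{0,2} --b--> {2,3}  [new]
{0,2} --c--> {1}  [seen]
{1,3} --a--> {0}  [seen]
{1,3} --b--> {0,1,2,3}  [seen]
{1,3} --c--> {0,1}  [seen]
{2,3} --a--> {0,2}  [seen]
{2,3} --b--> {1,3}  [seen]
{2,3} --c--> {0,1}  [seen]
Reachable DFA states: {0}, {0,2,3}, {2}, {1}, {1,2,3}, {0,1}, {3}, {0,1,2,3}, {0,2}, {1,3}, {2,3}.
Accepting DFA states (contain an NFA accepting state): {0}, {0,2,3}, {1}, {1,2,3}, {0,1}, {3}, {0,1,2,3}, {0,2}, {1,3}, {2,3}.

10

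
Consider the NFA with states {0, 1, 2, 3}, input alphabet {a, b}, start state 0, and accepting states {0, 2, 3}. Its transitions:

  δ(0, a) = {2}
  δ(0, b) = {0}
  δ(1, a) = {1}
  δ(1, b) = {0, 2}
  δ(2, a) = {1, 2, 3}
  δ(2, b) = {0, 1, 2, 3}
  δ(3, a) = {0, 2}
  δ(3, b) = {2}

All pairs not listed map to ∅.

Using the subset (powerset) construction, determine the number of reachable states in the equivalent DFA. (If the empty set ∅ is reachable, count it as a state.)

4

Start state of the DFA: {0}.
{0} --a--> {2}  [new]
{0} --b--> {0}  [seen]
{2} --a--> {1, 2, 3}  [new]
{2} --b--> {0, 1, 2, 3}  [new]
{1, 2, 3} --a--> {0, 1, 2, 3}  [seen]
{1, 2, 3} --b--> {0, 1, 2, 3}  [seen]
{0, 1, 2, 3} --a--> {0, 1, 2, 3}  [seen]
{0, 1, 2, 3} --b--> {0, 1, 2, 3}  [seen]
Reachable DFA states: {0}, {2}, {1, 2, 3}, {0, 1, 2, 3}.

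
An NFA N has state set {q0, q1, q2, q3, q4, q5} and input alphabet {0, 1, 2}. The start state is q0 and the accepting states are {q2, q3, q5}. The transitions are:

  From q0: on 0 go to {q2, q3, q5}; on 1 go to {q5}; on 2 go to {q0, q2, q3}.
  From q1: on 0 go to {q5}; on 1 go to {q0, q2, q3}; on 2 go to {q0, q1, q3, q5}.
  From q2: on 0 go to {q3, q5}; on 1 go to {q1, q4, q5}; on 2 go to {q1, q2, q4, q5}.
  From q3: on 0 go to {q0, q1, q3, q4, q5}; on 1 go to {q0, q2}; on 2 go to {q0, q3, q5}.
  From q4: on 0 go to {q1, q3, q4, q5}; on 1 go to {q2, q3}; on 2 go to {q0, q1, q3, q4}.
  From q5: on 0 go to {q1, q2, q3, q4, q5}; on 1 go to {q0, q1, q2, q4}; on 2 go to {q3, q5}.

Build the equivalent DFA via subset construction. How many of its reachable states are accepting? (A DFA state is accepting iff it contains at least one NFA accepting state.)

Start state of the DFA: {q0}.
{q0} --0--> {q2, q3, q5}  [new]
{q0} --1--> {q5}  [new]
{q0} --2--> {q0, q2, q3}  [new]
{q2, q3, q5} --0--> {q0, q1, q2, q3, q4, q5}  [new]
{q2, q3, q5} --1--> {q0, q1, q2, q4, q5}  [new]
{q2, q3, q5} --2--> {q0, q1, q2, q3, q4, q5}  [seen]
{q5} --0--> {q1, q2, q3, q4, q5}  [new]
{q5} --1--> {q0, q1, q2, q4}  [new]
{q5} --2--> {q3, q5}  [new]
{q0, q2, q3} --0--> {q0, q1, q2, q3, q4, q5}  [seen]
{q0, q2, q3} --1--> {q0, q1, q2, q4, q5}  [seen]
{q0, q2, q3} --2--> {q0, q1, q2, q3, q4, q5}  [seen]
{q0, q1, q2, q3, q4, q5} --0--> {q0, q1, q2, q3, q4, q5}  [seen]
{q0, q1, q2, q3, q4, q5} --1--> {q0, q1, q2, q3, q4, q5}  [seen]
{q0, q1, q2, q3, q4, q5} --2--> {q0, q1, q2, q3, q4, q5}  [seen]
{q0, q1, q2, q4, q5} --0--> {q1, q2, q3, q4, q5}  [seen]
{q0, q1, q2, q4, q5} --1--> {q0, q1, q2, q3, q4, q5}  [seen]
{q0, q1, q2, q4, q5} --2--> {q0, q1, q2, q3, q4, q5}  [seen]
{q1, q2, q3, q4, q5} --0--> {q0, q1, q2, q3, q4, q5}  [seen]
{q1, q2, q3, q4, q5} --1--> {q0, q1, q2, q3, q4, q5}  [seen]
{q1, q2, q3, q4, q5} --2--> {q0, q1, q2, q3, q4, q5}  [seen]
{q0, q1, q2, q4} --0--> {q1, q2, q3, q4, q5}  [seen]
{q0, q1, q2, q4} --1--> {q0, q1, q2, q3, q4, q5}  [seen]
{q0, q1, q2, q4} --2--> {q0, q1, q2, q3, q4, q5}  [seen]
{q3, q5} --0--> {q0, q1, q2, q3, q4, q5}  [seen]
{q3, q5} --1--> {q0, q1, q2, q4}  [seen]
{q3, q5} --2--> {q0, q3, q5}  [new]
{q0, q3, q5} --0--> {q0, q1, q2, q3, q4, q5}  [seen]
{q0, q3, q5} --1--> {q0, q1, q2, q4, q5}  [seen]
{q0, q3, q5} --2--> {q0, q2, q3, q5}  [new]
{q0, q2, q3, q5} --0--> {q0, q1, q2, q3, q4, q5}  [seen]
{q0, q2, q3, q5} --1--> {q0, q1, q2, q4, q5}  [seen]
{q0, q2, q3, q5} --2--> {q0, q1, q2, q3, q4, q5}  [seen]
Reachable DFA states: {q0}, {q2, q3, q5}, {q5}, {q0, q2, q3}, {q0, q1, q2, q3, q4, q5}, {q0, q1, q2, q4, q5}, {q1, q2, q3, q4, q5}, {q0, q1, q2, q4}, {q3, q5}, {q0, q3, q5}, {q0, q2, q3, q5}.
Accepting DFA states (contain an NFA accepting state): {q2, q3, q5}, {q5}, {q0, q2, q3}, {q0, q1, q2, q3, q4, q5}, {q0, q1, q2, q4, q5}, {q1, q2, q3, q4, q5}, {q0, q1, q2, q4}, {q3, q5}, {q0, q3, q5}, {q0, q2, q3, q5}.

10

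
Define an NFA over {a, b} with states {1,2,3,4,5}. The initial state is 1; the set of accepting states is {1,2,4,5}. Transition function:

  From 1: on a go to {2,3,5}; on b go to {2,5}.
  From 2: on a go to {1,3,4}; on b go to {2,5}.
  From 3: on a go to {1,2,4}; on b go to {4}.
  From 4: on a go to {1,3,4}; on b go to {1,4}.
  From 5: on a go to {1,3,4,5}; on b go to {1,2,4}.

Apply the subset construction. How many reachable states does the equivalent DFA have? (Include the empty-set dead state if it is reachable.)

Start state of the DFA: {1}.
{1} --a--> {2,3,5}  [new]
{1} --b--> {2,5}  [new]
{2,3,5} --a--> {1,2,3,4,5}  [new]
{2,3,5} --b--> {1,2,4,5}  [new]
{2,5} --a--> {1,3,4,5}  [new]
{2,5} --b--> {1,2,4,5}  [seen]
{1,2,3,4,5} --a--> {1,2,3,4,5}  [seen]
{1,2,3,4,5} --b--> {1,2,4,5}  [seen]
{1,2,4,5} --a--> {1,2,3,4,5}  [seen]
{1,2,4,5} --b--> {1,2,4,5}  [seen]
{1,3,4,5} --a--> {1,2,3,4,5}  [seen]
{1,3,4,5} --b--> {1,2,4,5}  [seen]
Reachable DFA states: {1}, {2,3,5}, {2,5}, {1,2,3,4,5}, {1,2,4,5}, {1,3,4,5}.

6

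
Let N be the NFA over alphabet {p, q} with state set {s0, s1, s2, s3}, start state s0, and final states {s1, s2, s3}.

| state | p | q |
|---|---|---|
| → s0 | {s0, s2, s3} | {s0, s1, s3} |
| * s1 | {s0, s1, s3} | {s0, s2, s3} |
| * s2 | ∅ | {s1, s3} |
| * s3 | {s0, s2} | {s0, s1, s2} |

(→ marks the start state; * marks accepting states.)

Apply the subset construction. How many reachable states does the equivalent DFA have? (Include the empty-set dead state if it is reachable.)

Start state of the DFA: {s0}.
{s0} --p--> {s0, s2, s3}  [new]
{s0} --q--> {s0, s1, s3}  [new]
{s0, s2, s3} --p--> {s0, s2, s3}  [seen]
{s0, s2, s3} --q--> {s0, s1, s2, s3}  [new]
{s0, s1, s3} --p--> {s0, s1, s2, s3}  [seen]
{s0, s1, s3} --q--> {s0, s1, s2, s3}  [seen]
{s0, s1, s2, s3} --p--> {s0, s1, s2, s3}  [seen]
{s0, s1, s2, s3} --q--> {s0, s1, s2, s3}  [seen]
Reachable DFA states: {s0}, {s0, s2, s3}, {s0, s1, s3}, {s0, s1, s2, s3}.

4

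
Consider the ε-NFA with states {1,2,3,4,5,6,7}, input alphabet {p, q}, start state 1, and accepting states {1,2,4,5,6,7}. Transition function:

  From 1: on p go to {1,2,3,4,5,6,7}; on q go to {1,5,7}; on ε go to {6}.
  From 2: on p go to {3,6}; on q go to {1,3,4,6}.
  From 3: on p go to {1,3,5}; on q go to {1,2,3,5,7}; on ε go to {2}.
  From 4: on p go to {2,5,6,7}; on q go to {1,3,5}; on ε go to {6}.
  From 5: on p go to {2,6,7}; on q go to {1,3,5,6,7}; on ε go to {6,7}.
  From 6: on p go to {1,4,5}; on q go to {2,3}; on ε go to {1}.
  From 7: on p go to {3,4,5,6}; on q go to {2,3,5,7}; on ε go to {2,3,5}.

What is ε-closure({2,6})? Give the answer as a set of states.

Begin with {2,6}.
6 →ε {1}; add 1.
ε-closure = {1,2,6}.

{1,2,6}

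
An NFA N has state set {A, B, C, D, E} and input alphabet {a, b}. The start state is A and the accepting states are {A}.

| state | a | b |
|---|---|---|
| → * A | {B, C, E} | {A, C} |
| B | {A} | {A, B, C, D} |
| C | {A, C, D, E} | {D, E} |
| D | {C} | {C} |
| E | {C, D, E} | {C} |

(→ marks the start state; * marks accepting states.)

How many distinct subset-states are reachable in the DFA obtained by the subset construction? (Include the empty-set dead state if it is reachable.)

5

Start state of the DFA: {A}.
{A} --a--> {B, C, E}  [new]
{A} --b--> {A, C}  [new]
{B, C, E} --a--> {A, C, D, E}  [new]
{B, C, E} --b--> {A, B, C, D, E}  [new]
{A, C} --a--> {A, B, C, D, E}  [seen]
{A, C} --b--> {A, C, D, E}  [seen]
{A, C, D, E} --a--> {A, B, C, D, E}  [seen]
{A, C, D, E} --b--> {A, C, D, E}  [seen]
{A, B, C, D, E} --a--> {A, B, C, D, E}  [seen]
{A, B, C, D, E} --b--> {A, B, C, D, E}  [seen]
Reachable DFA states: {A}, {B, C, E}, {A, C}, {A, C, D, E}, {A, B, C, D, E}.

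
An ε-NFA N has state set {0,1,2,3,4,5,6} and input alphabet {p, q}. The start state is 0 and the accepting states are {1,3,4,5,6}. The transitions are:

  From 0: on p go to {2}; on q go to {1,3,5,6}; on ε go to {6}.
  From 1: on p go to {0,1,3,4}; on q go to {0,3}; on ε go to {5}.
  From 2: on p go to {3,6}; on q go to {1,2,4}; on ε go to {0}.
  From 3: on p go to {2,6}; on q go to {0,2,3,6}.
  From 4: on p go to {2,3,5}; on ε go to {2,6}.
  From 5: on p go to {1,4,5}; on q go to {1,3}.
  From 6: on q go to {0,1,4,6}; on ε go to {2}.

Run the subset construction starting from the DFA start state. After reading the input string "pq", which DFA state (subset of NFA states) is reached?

Start: {0,2,6}.
δ(0,p) = {2}; δ(2,p) = {3,6}; δ(6,p) = ∅.
Union: {2,3,6}.
ε-closure gives {0,2,3,6}.
After p: {0,2,3,6}.
δ(0,q) = {1,3,5,6}; δ(2,q) = {1,2,4}; δ(3,q) = {0,2,3,6}; δ(6,q) = {0,1,4,6}.
Union: {0,1,2,3,4,5,6}.
After q: {0,1,2,3,4,5,6}.

{0,1,2,3,4,5,6}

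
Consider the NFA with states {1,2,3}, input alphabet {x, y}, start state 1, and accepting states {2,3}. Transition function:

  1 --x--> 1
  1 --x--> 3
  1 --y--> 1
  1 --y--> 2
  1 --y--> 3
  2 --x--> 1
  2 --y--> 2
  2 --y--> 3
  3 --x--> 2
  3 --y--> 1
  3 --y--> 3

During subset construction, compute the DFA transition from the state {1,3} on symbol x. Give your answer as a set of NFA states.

δ(1,x) = {1,3}; δ(3,x) = {2}.
Union: {1,2,3}.

{1,2,3}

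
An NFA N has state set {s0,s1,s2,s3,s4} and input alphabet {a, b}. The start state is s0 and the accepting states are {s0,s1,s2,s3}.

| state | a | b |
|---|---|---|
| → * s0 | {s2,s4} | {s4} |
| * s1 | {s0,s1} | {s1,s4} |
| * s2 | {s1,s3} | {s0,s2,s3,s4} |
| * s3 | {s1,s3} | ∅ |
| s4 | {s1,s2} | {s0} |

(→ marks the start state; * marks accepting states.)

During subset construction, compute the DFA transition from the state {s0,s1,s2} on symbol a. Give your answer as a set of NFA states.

δ(s0,a) = {s2,s4}; δ(s1,a) = {s0,s1}; δ(s2,a) = {s1,s3}.
Union: {s0,s1,s2,s3,s4}.

{s0,s1,s2,s3,s4}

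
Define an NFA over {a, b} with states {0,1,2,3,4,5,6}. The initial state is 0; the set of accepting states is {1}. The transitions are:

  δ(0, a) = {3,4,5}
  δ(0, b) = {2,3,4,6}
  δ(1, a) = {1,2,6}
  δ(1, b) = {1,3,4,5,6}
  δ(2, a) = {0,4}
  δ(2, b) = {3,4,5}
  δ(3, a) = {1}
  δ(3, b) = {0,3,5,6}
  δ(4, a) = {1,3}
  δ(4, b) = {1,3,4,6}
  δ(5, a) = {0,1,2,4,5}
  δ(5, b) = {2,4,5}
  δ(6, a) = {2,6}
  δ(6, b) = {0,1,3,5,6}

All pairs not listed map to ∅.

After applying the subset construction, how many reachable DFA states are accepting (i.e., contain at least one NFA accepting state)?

4

Start state of the DFA: {0}.
{0} --a--> {3,4,5}  [new]
{0} --b--> {2,3,4,6}  [new]
{3,4,5} --a--> {0,1,2,3,4,5}  [new]
{3,4,5} --b--> {0,1,2,3,4,5,6}  [new]
{2,3,4,6} --a--> {0,1,2,3,4,6}  [new]
{2,3,4,6} --b--> {0,1,3,4,5,6}  [new]
{0,1,2,3,4,5} --a--> {0,1,2,3,4,5,6}  [seen]
{0,1,2,3,4,5} --b--> {0,1,2,3,4,5,6}  [seen]
{0,1,2,3,4,5,6} --a--> {0,1,2,3,4,5,6}  [seen]
{0,1,2,3,4,5,6} --b--> {0,1,2,3,4,5,6}  [seen]
{0,1,2,3,4,6} --a--> {0,1,2,3,4,5,6}  [seen]
{0,1,2,3,4,6} --b--> {0,1,2,3,4,5,6}  [seen]
{0,1,3,4,5,6} --a--> {0,1,2,3,4,5,6}  [seen]
{0,1,3,4,5,6} --b--> {0,1,2,3,4,5,6}  [seen]
Reachable DFA states: {0}, {3,4,5}, {2,3,4,6}, {0,1,2,3,4,5}, {0,1,2,3,4,5,6}, {0,1,2,3,4,6}, {0,1,3,4,5,6}.
Accepting DFA states (contain an NFA accepting state): {0,1,2,3,4,5}, {0,1,2,3,4,5,6}, {0,1,2,3,4,6}, {0,1,3,4,5,6}.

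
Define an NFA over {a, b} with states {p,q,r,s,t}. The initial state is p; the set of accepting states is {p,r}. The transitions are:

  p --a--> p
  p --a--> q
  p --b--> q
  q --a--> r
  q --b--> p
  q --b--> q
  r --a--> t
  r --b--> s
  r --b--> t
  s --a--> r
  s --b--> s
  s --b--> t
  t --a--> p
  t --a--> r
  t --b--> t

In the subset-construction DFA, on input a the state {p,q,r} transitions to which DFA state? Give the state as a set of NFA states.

δ(p,a) = {p,q}; δ(q,a) = {r}; δ(r,a) = {t}.
Union: {p,q,r,t}.

{p,q,r,t}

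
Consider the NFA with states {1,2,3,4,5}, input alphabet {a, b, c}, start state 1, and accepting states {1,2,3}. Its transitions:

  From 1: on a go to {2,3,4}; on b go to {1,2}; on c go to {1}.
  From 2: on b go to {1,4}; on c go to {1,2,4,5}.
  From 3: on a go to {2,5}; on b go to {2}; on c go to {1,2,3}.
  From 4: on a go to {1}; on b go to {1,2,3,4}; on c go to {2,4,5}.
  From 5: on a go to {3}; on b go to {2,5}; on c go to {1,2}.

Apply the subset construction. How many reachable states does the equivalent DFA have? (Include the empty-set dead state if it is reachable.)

8

Start state of the DFA: {1}.
{1} --a--> {2,3,4}  [new]
{1} --b--> {1,2}  [new]
{1} --c--> {1}  [seen]
{2,3,4} --a--> {1,2,5}  [new]
{2,3,4} --b--> {1,2,3,4}  [new]
{2,3,4} --c--> {1,2,3,4,5}  [new]
{1,2} --a--> {2,3,4}  [seen]
{1,2} --b--> {1,2,4}  [new]
{1,2} --c--> {1,2,4,5}  [new]
{1,2,5} --a--> {2,3,4}  [seen]
{1,2,5} --b--> {1,2,4,5}  [seen]
{1,2,5} --c--> {1,2,4,5}  [seen]
{1,2,3,4} --a--> {1,2,3,4,5}  [seen]
{1,2,3,4} --b--> {1,2,3,4}  [seen]
{1,2,3,4} --c--> {1,2,3,4,5}  [seen]
{1,2,3,4,5} --a--> {1,2,3,4,5}  [seen]
{1,2,3,4,5} --b--> {1,2,3,4,5}  [seen]
{1,2,3,4,5} --c--> {1,2,3,4,5}  [seen]
{1,2,4} --a--> {1,2,3,4}  [seen]
{1,2,4} --b--> {1,2,3,4}  [seen]
{1,2,4} --c--> {1,2,4,5}  [seen]
{1,2,4,5} --a--> {1,2,3,4}  [seen]
{1,2,4,5} --b--> {1,2,3,4,5}  [seen]
{1,2,4,5} --c--> {1,2,4,5}  [seen]
Reachable DFA states: {1}, {2,3,4}, {1,2}, {1,2,5}, {1,2,3,4}, {1,2,3,4,5}, {1,2,4}, {1,2,4,5}.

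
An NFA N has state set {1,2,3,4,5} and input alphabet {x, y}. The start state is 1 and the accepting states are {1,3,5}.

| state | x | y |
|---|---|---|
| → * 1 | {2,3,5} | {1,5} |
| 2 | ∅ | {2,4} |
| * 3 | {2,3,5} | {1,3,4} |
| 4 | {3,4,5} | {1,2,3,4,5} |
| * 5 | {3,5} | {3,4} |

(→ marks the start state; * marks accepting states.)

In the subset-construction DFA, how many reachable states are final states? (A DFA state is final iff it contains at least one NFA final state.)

7

Start state of the DFA: {1}.
{1} --x--> {2,3,5}  [new]
{1} --y--> {1,5}  [new]
{2,3,5} --x--> {2,3,5}  [seen]
{2,3,5} --y--> {1,2,3,4}  [new]
{1,5} --x--> {2,3,5}  [seen]
{1,5} --y--> {1,3,4,5}  [new]
{1,2,3,4} --x--> {2,3,4,5}  [new]
{1,2,3,4} --y--> {1,2,3,4,5}  [new]
{1,3,4,5} --x--> {2,3,4,5}  [seen]
{1,3,4,5} --y--> {1,2,3,4,5}  [seen]
{2,3,4,5} --x--> {2,3,4,5}  [seen]
{2,3,4,5} --y--> {1,2,3,4,5}  [seen]
{1,2,3,4,5} --x--> {2,3,4,5}  [seen]
{1,2,3,4,5} --y--> {1,2,3,4,5}  [seen]
Reachable DFA states: {1}, {2,3,5}, {1,5}, {1,2,3,4}, {1,3,4,5}, {2,3,4,5}, {1,2,3,4,5}.
Accepting DFA states (contain an NFA accepting state): {1}, {2,3,5}, {1,5}, {1,2,3,4}, {1,3,4,5}, {2,3,4,5}, {1,2,3,4,5}.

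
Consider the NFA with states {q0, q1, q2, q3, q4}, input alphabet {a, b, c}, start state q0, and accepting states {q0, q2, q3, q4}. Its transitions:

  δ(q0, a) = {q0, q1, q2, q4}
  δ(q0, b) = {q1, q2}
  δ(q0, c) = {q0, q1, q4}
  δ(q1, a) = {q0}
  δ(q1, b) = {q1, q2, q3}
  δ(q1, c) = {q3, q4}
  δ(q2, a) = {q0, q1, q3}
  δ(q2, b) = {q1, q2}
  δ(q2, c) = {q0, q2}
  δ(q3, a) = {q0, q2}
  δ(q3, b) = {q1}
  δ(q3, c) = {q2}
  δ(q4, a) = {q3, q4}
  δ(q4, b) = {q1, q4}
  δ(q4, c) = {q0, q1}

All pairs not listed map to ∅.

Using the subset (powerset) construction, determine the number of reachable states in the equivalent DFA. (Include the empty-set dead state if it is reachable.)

Start state of the DFA: {q0}.
{q0} --a--> {q0, q1, q2, q4}  [new]
{q0} --b--> {q1, q2}  [new]
{q0} --c--> {q0, q1, q4}  [new]
{q0, q1, q2, q4} --a--> {q0, q1, q2, q3, q4}  [new]
{q0, q1, q2, q4} --b--> {q1, q2, q3, q4}  [new]
{q0, q1, q2, q4} --c--> {q0, q1, q2, q3, q4}  [seen]
{q1, q2} --a--> {q0, q1, q3}  [new]
{q1, q2} --b--> {q1, q2, q3}  [new]
{q1, q2} --c--> {q0, q2, q3, q4}  [new]
{q0, q1, q4} --a--> {q0, q1, q2, q3, q4}  [seen]
{q0, q1, q4} --b--> {q1, q2, q3, q4}  [seen]
{q0, q1, q4} --c--> {q0, q1, q3, q4}  [new]
{q0, q1, q2, q3, q4} --a--> {q0, q1, q2, q3, q4}  [seen]
{q0, q1, q2, q3, q4} --b--> {q1, q2, q3, q4}  [seen]
{q0, q1, q2, q3, q4} --c--> {q0, q1, q2, q3, q4}  [seen]
{q1, q2, q3, q4} --a--> {q0, q1, q2, q3, q4}  [seen]
{q1, q2, q3, q4} --b--> {q1, q2, q3, q4}  [seen]
{q1, q2, q3, q4} --c--> {q0, q1, q2, q3, q4}  [seen]
{q0, q1, q3} --a--> {q0, q1, q2, q4}  [seen]
{q0, q1, q3} --b--> {q1, q2, q3}  [seen]
{q0, q1, q3} --c--> {q0, q1, q2, q3, q4}  [seen]
{q1, q2, q3} --a--> {q0, q1, q2, q3}  [new]
{q1, q2, q3} --b--> {q1, q2, q3}  [seen]
{q1, q2, q3} --c--> {q0, q2, q3, q4}  [seen]
{q0, q2, q3, q4} --a--> {q0, q1, q2, q3, q4}  [seen]
{q0, q2, q3, q4} --b--> {q1, q2, q4}  [new]
{q0, q2, q3, q4} --c--> {q0, q1, q2, q4}  [seen]
{q0, q1, q3, q4} --a--> {q0, q1, q2, q3, q4}  [seen]
{q0, q1, q3, q4} --b--> {q1, q2, q3, q4}  [seen]
{q0, q1, q3, q4} --c--> {q0, q1, q2, q3, q4}  [seen]
{q0, q1, q2, q3} --a--> {q0, q1, q2, q3, q4}  [seen]
{q0, q1, q2, q3} --b--> {q1, q2, q3}  [seen]
{q0, q1, q2, q3} --c--> {q0, q1, q2, q3, q4}  [seen]
{q1, q2, q4} --a--> {q0, q1, q3, q4}  [seen]
{q1, q2, q4} --b--> {q1, q2, q3, q4}  [seen]
{q1, q2, q4} --c--> {q0, q1, q2, q3, q4}  [seen]
Reachable DFA states: {q0}, {q0, q1, q2, q4}, {q1, q2}, {q0, q1, q4}, {q0, q1, q2, q3, q4}, {q1, q2, q3, q4}, {q0, q1, q3}, {q1, q2, q3}, {q0, q2, q3, q4}, {q0, q1, q3, q4}, {q0, q1, q2, q3}, {q1, q2, q4}.

12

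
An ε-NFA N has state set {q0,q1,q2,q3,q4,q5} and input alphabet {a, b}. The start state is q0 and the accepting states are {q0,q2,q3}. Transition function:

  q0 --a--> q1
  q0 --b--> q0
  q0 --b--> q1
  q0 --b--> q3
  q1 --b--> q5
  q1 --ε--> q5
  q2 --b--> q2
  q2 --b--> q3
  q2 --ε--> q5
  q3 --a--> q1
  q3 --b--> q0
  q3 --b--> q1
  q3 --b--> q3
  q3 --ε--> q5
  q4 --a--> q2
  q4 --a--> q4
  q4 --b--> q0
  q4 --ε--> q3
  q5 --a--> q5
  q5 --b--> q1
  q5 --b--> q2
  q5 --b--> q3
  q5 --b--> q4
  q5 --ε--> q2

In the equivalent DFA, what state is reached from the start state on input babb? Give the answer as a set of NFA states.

{q0,q1,q2,q3,q4,q5}

Start: {q0}.
δ(q0,b) = {q0,q1,q3}.
Union: {q0,q1,q3}.
ε-closure gives {q0,q1,q2,q3,q5}.
After b: {q0,q1,q2,q3,q5}.
δ(q0,a) = {q1}; δ(q1,a) = ∅; δ(q2,a) = ∅; δ(q3,a) = {q1}; δ(q5,a) = {q5}.
Union: {q1,q5}.
ε-closure gives {q1,q2,q5}.
After a: {q1,q2,q5}.
δ(q1,b) = {q5}; δ(q2,b) = {q2,q3}; δ(q5,b) = {q1,q2,q3,q4}.
Union: {q1,q2,q3,q4,q5}.
After b: {q1,q2,q3,q4,q5}.
δ(q1,b) = {q5}; δ(q2,b) = {q2,q3}; δ(q3,b) = {q0,q1,q3}; δ(q4,b) = {q0}; δ(q5,b) = {q1,q2,q3,q4}.
Union: {q0,q1,q2,q3,q4,q5}.
After b: {q0,q1,q2,q3,q4,q5}.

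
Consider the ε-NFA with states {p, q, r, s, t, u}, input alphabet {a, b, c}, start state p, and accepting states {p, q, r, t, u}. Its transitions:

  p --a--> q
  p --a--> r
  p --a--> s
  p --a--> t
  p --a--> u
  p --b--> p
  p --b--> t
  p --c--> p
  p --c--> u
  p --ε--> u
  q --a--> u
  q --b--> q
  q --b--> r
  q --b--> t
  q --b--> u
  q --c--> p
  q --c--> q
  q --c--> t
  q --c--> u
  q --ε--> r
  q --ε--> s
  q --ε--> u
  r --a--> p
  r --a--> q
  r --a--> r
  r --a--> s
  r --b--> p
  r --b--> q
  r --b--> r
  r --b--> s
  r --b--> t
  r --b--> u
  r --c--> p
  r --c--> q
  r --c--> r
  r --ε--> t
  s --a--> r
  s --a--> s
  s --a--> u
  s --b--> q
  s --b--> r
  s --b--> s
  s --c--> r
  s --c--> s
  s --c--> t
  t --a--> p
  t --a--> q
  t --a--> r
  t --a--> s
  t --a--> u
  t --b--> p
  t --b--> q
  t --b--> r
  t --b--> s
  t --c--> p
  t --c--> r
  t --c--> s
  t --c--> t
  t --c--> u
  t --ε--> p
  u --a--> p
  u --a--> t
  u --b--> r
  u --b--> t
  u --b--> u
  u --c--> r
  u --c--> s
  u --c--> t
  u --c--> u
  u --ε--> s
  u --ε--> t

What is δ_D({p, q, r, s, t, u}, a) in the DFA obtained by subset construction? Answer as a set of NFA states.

δ(p,a) = {q, r, s, t, u}; δ(q,a) = {u}; δ(r,a) = {p, q, r, s}; δ(s,a) = {r, s, u}; δ(t,a) = {p, q, r, s, u}; δ(u,a) = {p, t}.
Union: {p, q, r, s, t, u}.

{p, q, r, s, t, u}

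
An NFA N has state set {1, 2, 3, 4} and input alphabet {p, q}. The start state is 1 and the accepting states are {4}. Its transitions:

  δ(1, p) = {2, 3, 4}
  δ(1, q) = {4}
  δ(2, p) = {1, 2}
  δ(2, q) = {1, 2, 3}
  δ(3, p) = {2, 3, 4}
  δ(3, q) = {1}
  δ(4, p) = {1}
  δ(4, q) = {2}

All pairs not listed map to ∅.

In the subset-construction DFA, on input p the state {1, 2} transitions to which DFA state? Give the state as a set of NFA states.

δ(1,p) = {2, 3, 4}; δ(2,p) = {1, 2}.
Union: {1, 2, 3, 4}.

{1, 2, 3, 4}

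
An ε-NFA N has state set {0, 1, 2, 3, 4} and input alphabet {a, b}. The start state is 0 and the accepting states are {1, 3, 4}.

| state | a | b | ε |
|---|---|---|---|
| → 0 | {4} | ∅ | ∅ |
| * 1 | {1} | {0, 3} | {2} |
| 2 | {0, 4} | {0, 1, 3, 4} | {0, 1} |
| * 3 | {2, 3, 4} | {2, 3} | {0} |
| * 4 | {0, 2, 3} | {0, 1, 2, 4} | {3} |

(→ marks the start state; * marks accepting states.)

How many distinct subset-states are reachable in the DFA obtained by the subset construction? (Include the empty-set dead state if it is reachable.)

4

Start state of the DFA: {0} (ε-closure of the NFA start).
{0} --a--> {0, 3, 4}  [new]
{0} --b--> ∅  [new]
{0, 3, 4} --a--> {0, 1, 2, 3, 4}  [new]
{0, 3, 4} --b--> {0, 1, 2, 3, 4}  [seen]
∅ --a--> ∅  [seen]
∅ --b--> ∅  [seen]
{0, 1, 2, 3, 4} --a--> {0, 1, 2, 3, 4}  [seen]
{0, 1, 2, 3, 4} --b--> {0, 1, 2, 3, 4}  [seen]
Reachable DFA states: {0}, {0, 3, 4}, ∅, {0, 1, 2, 3, 4}.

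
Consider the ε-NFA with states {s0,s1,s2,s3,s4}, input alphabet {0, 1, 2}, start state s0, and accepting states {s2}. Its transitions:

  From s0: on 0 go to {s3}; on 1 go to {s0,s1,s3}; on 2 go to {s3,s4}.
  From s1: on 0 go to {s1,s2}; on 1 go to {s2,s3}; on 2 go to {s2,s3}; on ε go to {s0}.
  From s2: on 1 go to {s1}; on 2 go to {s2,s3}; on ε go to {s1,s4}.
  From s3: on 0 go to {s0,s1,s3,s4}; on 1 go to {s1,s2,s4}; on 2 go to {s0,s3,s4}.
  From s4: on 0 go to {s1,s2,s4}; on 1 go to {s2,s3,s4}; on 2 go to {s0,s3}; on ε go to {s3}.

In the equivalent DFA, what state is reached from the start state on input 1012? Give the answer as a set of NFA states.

{s0,s1,s2,s3,s4}

Start: {s0}.
δ(s0,1) = {s0,s1,s3}.
Union: {s0,s1,s3}.
After 1: {s0,s1,s3}.
δ(s0,0) = {s3}; δ(s1,0) = {s1,s2}; δ(s3,0) = {s0,s1,s3,s4}.
Union: {s0,s1,s2,s3,s4}.
After 0: {s0,s1,s2,s3,s4}.
δ(s0,1) = {s0,s1,s3}; δ(s1,1) = {s2,s3}; δ(s2,1) = {s1}; δ(s3,1) = {s1,s2,s4}; δ(s4,1) = {s2,s3,s4}.
Union: {s0,s1,s2,s3,s4}.
After 1: {s0,s1,s2,s3,s4}.
δ(s0,2) = {s3,s4}; δ(s1,2) = {s2,s3}; δ(s2,2) = {s2,s3}; δ(s3,2) = {s0,s3,s4}; δ(s4,2) = {s0,s3}.
Union: {s0,s2,s3,s4}.
ε-closure gives {s0,s1,s2,s3,s4}.
After 2: {s0,s1,s2,s3,s4}.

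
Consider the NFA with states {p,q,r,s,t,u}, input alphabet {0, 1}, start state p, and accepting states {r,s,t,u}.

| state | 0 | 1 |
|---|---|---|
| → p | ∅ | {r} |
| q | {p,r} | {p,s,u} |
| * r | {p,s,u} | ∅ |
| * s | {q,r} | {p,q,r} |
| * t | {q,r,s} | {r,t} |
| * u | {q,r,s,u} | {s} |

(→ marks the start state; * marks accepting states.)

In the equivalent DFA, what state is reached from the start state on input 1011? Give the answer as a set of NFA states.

Start: {p}.
δ(p,1) = {r}.
Union: {r}.
After 1: {r}.
δ(r,0) = {p,s,u}.
Union: {p,s,u}.
After 0: {p,s,u}.
δ(p,1) = {r}; δ(s,1) = {p,q,r}; δ(u,1) = {s}.
Union: {p,q,r,s}.
After 1: {p,q,r,s}.
δ(p,1) = {r}; δ(q,1) = {p,s,u}; δ(r,1) = ∅; δ(s,1) = {p,q,r}.
Union: {p,q,r,s,u}.
After 1: {p,q,r,s,u}.

{p,q,r,s,u}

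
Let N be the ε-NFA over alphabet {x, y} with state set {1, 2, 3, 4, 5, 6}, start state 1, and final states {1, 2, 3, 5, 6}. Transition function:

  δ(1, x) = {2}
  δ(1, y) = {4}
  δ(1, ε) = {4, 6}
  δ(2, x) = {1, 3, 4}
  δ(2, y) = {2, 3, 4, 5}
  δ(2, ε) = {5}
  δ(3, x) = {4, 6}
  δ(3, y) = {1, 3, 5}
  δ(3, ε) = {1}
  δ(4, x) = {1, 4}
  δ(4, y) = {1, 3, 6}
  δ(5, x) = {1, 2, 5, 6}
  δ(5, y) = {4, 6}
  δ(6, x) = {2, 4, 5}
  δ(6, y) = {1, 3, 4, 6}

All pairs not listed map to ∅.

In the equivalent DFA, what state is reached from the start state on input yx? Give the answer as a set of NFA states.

Start: {1, 4, 6}.
δ(1,y) = {4}; δ(4,y) = {1, 3, 6}; δ(6,y) = {1, 3, 4, 6}.
Union: {1, 3, 4, 6}.
After y: {1, 3, 4, 6}.
δ(1,x) = {2}; δ(3,x) = {4, 6}; δ(4,x) = {1, 4}; δ(6,x) = {2, 4, 5}.
Union: {1, 2, 4, 5, 6}.
After x: {1, 2, 4, 5, 6}.

{1, 2, 4, 5, 6}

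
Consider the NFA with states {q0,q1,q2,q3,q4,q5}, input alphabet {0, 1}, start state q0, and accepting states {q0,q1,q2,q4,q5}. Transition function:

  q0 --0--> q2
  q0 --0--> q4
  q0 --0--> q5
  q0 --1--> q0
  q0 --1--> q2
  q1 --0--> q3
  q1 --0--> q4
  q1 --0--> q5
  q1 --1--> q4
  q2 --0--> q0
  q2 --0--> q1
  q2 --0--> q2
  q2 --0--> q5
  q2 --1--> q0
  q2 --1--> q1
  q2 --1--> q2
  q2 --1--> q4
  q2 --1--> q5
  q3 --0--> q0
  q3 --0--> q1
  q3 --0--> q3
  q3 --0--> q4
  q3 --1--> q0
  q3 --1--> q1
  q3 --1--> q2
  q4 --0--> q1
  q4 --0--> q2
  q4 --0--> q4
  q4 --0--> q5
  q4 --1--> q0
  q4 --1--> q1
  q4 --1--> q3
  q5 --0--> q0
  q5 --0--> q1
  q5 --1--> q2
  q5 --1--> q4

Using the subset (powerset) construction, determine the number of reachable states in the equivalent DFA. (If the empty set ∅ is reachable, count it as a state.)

5

Start state of the DFA: {q0}.
{q0} --0--> {q2,q4,q5}  [new]
{q0} --1--> {q0,q2}  [new]
{q2,q4,q5} --0--> {q0,q1,q2,q4,q5}  [new]
{q2,q4,q5} --1--> {q0,q1,q2,q3,q4,q5}  [new]
{q0,q2} --0--> {q0,q1,q2,q4,q5}  [seen]
{q0,q2} --1--> {q0,q1,q2,q4,q5}  [seen]
{q0,q1,q2,q4,q5} --0--> {q0,q1,q2,q3,q4,q5}  [seen]
{q0,q1,q2,q4,q5} --1--> {q0,q1,q2,q3,q4,q5}  [seen]
{q0,q1,q2,q3,q4,q5} --0--> {q0,q1,q2,q3,q4,q5}  [seen]
{q0,q1,q2,q3,q4,q5} --1--> {q0,q1,q2,q3,q4,q5}  [seen]
Reachable DFA states: {q0}, {q2,q4,q5}, {q0,q2}, {q0,q1,q2,q4,q5}, {q0,q1,q2,q3,q4,q5}.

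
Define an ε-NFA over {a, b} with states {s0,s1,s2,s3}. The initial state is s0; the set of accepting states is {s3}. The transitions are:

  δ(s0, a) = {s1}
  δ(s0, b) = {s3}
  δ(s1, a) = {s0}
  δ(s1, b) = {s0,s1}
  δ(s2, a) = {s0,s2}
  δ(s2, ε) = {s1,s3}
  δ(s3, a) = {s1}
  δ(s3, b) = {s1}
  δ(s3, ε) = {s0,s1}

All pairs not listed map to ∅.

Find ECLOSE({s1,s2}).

{s0,s1,s2,s3}

Begin with {s1,s2}.
s2 →ε {s1,s3}; add s3.
s3 →ε {s0,s1}; add s0.
ε-closure = {s0,s1,s2,s3}.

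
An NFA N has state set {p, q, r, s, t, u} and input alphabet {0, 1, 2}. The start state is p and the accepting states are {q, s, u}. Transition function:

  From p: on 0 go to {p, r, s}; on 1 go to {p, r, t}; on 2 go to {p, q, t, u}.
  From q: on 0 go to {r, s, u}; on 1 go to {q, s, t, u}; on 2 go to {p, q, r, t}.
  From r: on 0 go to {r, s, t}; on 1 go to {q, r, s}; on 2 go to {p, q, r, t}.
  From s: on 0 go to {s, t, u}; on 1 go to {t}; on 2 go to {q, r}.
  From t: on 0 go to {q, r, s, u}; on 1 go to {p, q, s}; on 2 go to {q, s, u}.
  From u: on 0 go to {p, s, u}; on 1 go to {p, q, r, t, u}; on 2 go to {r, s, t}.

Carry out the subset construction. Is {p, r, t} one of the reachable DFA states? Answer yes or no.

yes

Start state of the DFA: {p}.
{p} --0--> {p, r, s}  [new]
{p} --1--> {p, r, t}  [new]
{p} --2--> {p, q, t, u}  [new]
{p, r, s} --0--> {p, r, s, t, u}  [new]
{p, r, s} --1--> {p, q, r, s, t}  [new]
{p, r, s} --2--> {p, q, r, t, u}  [new]
{p, r, t} --0--> {p, q, r, s, t, u}  [new]
{p, r, t} --1--> {p, q, r, s, t}  [seen]
{p, r, t} --2--> {p, q, r, s, t, u}  [seen]
{p, q, t, u} --0--> {p, q, r, s, u}  [new]
{p, q, t, u} --1--> {p, q, r, s, t, u}  [seen]
{p, q, t, u} --2--> {p, q, r, s, t, u}  [seen]
{p, r, s, t, u} --0--> {p, q, r, s, t, u}  [seen]
{p, r, s, t, u} --1--> {p, q, r, s, t, u}  [seen]
{p, r, s, t, u} --2--> {p, q, r, s, t, u}  [seen]
{p, q, r, s, t} --0--> {p, q, r, s, t, u}  [seen]
{p, q, r, s, t} --1--> {p, q, r, s, t, u}  [seen]
{p, q, r, s, t} --2--> {p, q, r, s, t, u}  [seen]
{p, q, r, t, u} --0--> {p, q, r, s, t, u}  [seen]
{p, q, r, t, u} --1--> {p, q, r, s, t, u}  [seen]
{p, q, r, t, u} --2--> {p, q, r, s, t, u}  [seen]
{p, q, r, s, t, u} --0--> {p, q, r, s, t, u}  [seen]
{p, q, r, s, t, u} --1--> {p, q, r, s, t, u}  [seen]
{p, q, r, s, t, u} --2--> {p, q, r, s, t, u}  [seen]
{p, q, r, s, u} --0--> {p, r, s, t, u}  [seen]
{p, q, r, s, u} --1--> {p, q, r, s, t, u}  [seen]
{p, q, r, s, u} --2--> {p, q, r, s, t, u}  [seen]
Reachable DFA states: {p}, {p, r, s}, {p, r, t}, {p, q, t, u}, {p, r, s, t, u}, {p, q, r, s, t}, {p, q, r, t, u}, {p, q, r, s, t, u}, {p, q, r, s, u}.
{p, r, t} is among them.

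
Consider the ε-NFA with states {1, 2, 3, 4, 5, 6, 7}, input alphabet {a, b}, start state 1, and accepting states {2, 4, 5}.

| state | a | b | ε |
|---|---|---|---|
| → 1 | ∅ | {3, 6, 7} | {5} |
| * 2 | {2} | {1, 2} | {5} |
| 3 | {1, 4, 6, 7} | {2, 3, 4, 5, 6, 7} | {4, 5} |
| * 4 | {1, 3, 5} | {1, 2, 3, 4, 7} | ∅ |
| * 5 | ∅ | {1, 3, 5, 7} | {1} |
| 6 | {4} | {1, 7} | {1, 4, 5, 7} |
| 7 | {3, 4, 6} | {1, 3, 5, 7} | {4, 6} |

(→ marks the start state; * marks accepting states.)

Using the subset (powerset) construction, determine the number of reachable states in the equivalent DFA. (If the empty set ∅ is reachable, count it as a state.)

Start state of the DFA: {1, 5} (ε-closure of the NFA start).
{1, 5} --a--> ∅  [new]
{1, 5} --b--> {1, 3, 4, 5, 6, 7}  [new]
∅ --a--> ∅  [seen]
∅ --b--> ∅  [seen]
{1, 3, 4, 5, 6, 7} --a--> {1, 3, 4, 5, 6, 7}  [seen]
{1, 3, 4, 5, 6, 7} --b--> {1, 2, 3, 4, 5, 6, 7}  [new]
{1, 2, 3, 4, 5, 6, 7} --a--> {1, 2, 3, 4, 5, 6, 7}  [seen]
{1, 2, 3, 4, 5, 6, 7} --b--> {1, 2, 3, 4, 5, 6, 7}  [seen]
Reachable DFA states: {1, 5}, ∅, {1, 3, 4, 5, 6, 7}, {1, 2, 3, 4, 5, 6, 7}.

4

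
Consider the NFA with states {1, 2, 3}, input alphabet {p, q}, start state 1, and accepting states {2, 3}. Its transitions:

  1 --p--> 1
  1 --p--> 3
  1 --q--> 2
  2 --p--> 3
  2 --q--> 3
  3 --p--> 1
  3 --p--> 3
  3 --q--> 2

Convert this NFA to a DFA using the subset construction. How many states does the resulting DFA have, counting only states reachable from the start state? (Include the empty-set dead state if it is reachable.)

Start state of the DFA: {1}.
{1} --p--> {1, 3}  [new]
{1} --q--> {2}  [new]
{1, 3} --p--> {1, 3}  [seen]
{1, 3} --q--> {2}  [seen]
{2} --p--> {3}  [new]
{2} --q--> {3}  [seen]
{3} --p--> {1, 3}  [seen]
{3} --q--> {2}  [seen]
Reachable DFA states: {1}, {1, 3}, {2}, {3}.

4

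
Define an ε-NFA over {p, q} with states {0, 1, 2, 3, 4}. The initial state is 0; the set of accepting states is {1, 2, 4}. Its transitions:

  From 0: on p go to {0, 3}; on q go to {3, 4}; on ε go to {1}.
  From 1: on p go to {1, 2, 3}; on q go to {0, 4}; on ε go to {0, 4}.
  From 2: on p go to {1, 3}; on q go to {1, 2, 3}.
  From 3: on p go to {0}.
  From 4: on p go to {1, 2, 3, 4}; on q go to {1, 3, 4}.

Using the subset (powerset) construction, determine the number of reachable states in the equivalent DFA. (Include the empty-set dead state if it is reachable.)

Start state of the DFA: {0, 1, 4} (ε-closure of the NFA start).
{0, 1, 4} --p--> {0, 1, 2, 3, 4}  [new]
{0, 1, 4} --q--> {0, 1, 3, 4}  [new]
{0, 1, 2, 3, 4} --p--> {0, 1, 2, 3, 4}  [seen]
{0, 1, 2, 3, 4} --q--> {0, 1, 2, 3, 4}  [seen]
{0, 1, 3, 4} --p--> {0, 1, 2, 3, 4}  [seen]
{0, 1, 3, 4} --q--> {0, 1, 3, 4}  [seen]
Reachable DFA states: {0, 1, 4}, {0, 1, 2, 3, 4}, {0, 1, 3, 4}.

3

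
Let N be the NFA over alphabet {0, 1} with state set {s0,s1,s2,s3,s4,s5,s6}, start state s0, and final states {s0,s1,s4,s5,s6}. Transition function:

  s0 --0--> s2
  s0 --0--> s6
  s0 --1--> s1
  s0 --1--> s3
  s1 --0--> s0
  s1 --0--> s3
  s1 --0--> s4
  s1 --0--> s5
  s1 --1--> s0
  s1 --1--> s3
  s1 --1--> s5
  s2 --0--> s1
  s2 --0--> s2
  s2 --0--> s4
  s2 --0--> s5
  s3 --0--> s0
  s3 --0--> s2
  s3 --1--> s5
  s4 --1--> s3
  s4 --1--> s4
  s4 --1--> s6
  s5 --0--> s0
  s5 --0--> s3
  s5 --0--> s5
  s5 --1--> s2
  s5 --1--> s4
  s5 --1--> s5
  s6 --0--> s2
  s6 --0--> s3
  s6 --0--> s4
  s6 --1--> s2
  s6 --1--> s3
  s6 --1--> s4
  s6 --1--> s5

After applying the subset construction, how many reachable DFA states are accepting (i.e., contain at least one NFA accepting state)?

13

Start state of the DFA: {s0}.
{s0} --0--> {s2,s6}  [new]
{s0} --1--> {s1,s3}  [new]
{s2,s6} --0--> {s1,s2,s3,s4,s5}  [new]
{s2,s6} --1--> {s2,s3,s4,s5}  [new]
{s1,s3} --0--> {s0,s2,s3,s4,s5}  [new]
{s1,s3} --1--> {s0,s3,s5}  [new]
{s1,s2,s3,s4,s5} --0--> {s0,s1,s2,s3,s4,s5}  [new]
{s1,s2,s3,s4,s5} --1--> {s0,s2,s3,s4,s5,s6}  [new]
{s2,s3,s4,s5} --0--> {s0,s1,s2,s3,s4,s5}  [seen]
{s2,s3,s4,s5} --1--> {s2,s3,s4,s5,s6}  [new]
{s0,s2,s3,s4,s5} --0--> {s0,s1,s2,s3,s4,s5,s6}  [new]
{s0,s2,s3,s4,s5} --1--> {s1,s2,s3,s4,s5,s6}  [new]
{s0,s3,s5} --0--> {s0,s2,s3,s5,s6}  [new]
{s0,s3,s5} --1--> {s1,s2,s3,s4,s5}  [seen]
{s0,s1,s2,s3,s4,s5} --0--> {s0,s1,s2,s3,s4,s5,s6}  [seen]
{s0,s1,s2,s3,s4,s5} --1--> {s0,s1,s2,s3,s4,s5,s6}  [seen]
{s0,s2,s3,s4,s5,s6} --0--> {s0,s1,s2,s3,s4,s5,s6}  [seen]
{s0,s2,s3,s4,s5,s6} --1--> {s1,s2,s3,s4,s5,s6}  [seen]
{s2,s3,s4,s5,s6} --0--> {s0,s1,s2,s3,s4,s5}  [seen]
{s2,s3,s4,s5,s6} --1--> {s2,s3,s4,s5,s6}  [seen]
{s0,s1,s2,s3,s4,s5,s6} --0--> {s0,s1,s2,s3,s4,s5,s6}  [seen]
{s0,s1,s2,s3,s4,s5,s6} --1--> {s0,s1,s2,s3,s4,s5,s6}  [seen]
{s1,s2,s3,s4,s5,s6} --0--> {s0,s1,s2,s3,s4,s5}  [seen]
{s1,s2,s3,s4,s5,s6} --1--> {s0,s2,s3,s4,s5,s6}  [seen]
{s0,s2,s3,s5,s6} --0--> {s0,s1,s2,s3,s4,s5,s6}  [seen]
{s0,s2,s3,s5,s6} --1--> {s1,s2,s3,s4,s5}  [seen]
Reachable DFA states: {s0}, {s2,s6}, {s1,s3}, {s1,s2,s3,s4,s5}, {s2,s3,s4,s5}, {s0,s2,s3,s4,s5}, {s0,s3,s5}, {s0,s1,s2,s3,s4,s5}, {s0,s2,s3,s4,s5,s6}, {s2,s3,s4,s5,s6}, {s0,s1,s2,s3,s4,s5,s6}, {s1,s2,s3,s4,s5,s6}, {s0,s2,s3,s5,s6}.
Accepting DFA states (contain an NFA accepting state): {s0}, {s2,s6}, {s1,s3}, {s1,s2,s3,s4,s5}, {s2,s3,s4,s5}, {s0,s2,s3,s4,s5}, {s0,s3,s5}, {s0,s1,s2,s3,s4,s5}, {s0,s2,s3,s4,s5,s6}, {s2,s3,s4,s5,s6}, {s0,s1,s2,s3,s4,s5,s6}, {s1,s2,s3,s4,s5,s6}, {s0,s2,s3,s5,s6}.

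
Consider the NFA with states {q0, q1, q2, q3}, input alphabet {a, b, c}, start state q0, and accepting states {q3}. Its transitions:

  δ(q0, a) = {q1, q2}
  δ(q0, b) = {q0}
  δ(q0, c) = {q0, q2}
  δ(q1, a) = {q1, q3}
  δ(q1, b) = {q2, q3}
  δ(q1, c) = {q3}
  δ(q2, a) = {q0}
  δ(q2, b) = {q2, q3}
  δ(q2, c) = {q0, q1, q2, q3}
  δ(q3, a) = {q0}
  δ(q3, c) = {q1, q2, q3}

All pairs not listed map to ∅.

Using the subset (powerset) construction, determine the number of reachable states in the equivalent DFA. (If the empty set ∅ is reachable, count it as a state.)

Start state of the DFA: {q0}.
{q0} --a--> {q1, q2}  [new]
{q0} --b--> {q0}  [seen]
{q0} --c--> {q0, q2}  [new]
{q1, q2} --a--> {q0, q1, q3}  [new]
{q1, q2} --b--> {q2, q3}  [new]
{q1, q2} --c--> {q0, q1, q2, q3}  [new]
{q0, q2} --a--> {q0, q1, q2}  [new]
{q0, q2} --b--> {q0, q2, q3}  [new]
{q0, q2} --c--> {q0, q1, q2, q3}  [seen]
{q0, q1, q3} --a--> {q0, q1, q2, q3}  [seen]
{q0, q1, q3} --b--> {q0, q2, q3}  [seen]
{q0, q1, q3} --c--> {q0, q1, q2, q3}  [seen]
{q2, q3} --a--> {q0}  [seen]
{q2, q3} --b--> {q2, q3}  [seen]
{q2, q3} --c--> {q0, q1, q2, q3}  [seen]
{q0, q1, q2, q3} --a--> {q0, q1, q2, q3}  [seen]
{q0, q1, q2, q3} --b--> {q0, q2, q3}  [seen]
{q0, q1, q2, q3} --c--> {q0, q1, q2, q3}  [seen]
{q0, q1, q2} --a--> {q0, q1, q2, q3}  [seen]
{q0, q1, q2} --b--> {q0, q2, q3}  [seen]
{q0, q1, q2} --c--> {q0, q1, q2, q3}  [seen]
{q0, q2, q3} --a--> {q0, q1, q2}  [seen]
{q0, q2, q3} --b--> {q0, q2, q3}  [seen]
{q0, q2, q3} --c--> {q0, q1, q2, q3}  [seen]
Reachable DFA states: {q0}, {q1, q2}, {q0, q2}, {q0, q1, q3}, {q2, q3}, {q0, q1, q2, q3}, {q0, q1, q2}, {q0, q2, q3}.

8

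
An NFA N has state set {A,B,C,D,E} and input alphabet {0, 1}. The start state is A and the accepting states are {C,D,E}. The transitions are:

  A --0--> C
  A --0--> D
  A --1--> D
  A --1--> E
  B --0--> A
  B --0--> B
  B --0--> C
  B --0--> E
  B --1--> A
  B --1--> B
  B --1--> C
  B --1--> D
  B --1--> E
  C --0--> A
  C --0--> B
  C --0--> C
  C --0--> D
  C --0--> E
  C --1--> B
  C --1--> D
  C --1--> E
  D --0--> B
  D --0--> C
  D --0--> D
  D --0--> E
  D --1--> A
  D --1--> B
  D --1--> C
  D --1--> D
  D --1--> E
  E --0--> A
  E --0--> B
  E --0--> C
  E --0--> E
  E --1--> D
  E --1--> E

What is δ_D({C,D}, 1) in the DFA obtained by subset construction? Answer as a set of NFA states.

{A,B,C,D,E}

δ(C,1) = {B,D,E}; δ(D,1) = {A,B,C,D,E}.
Union: {A,B,C,D,E}.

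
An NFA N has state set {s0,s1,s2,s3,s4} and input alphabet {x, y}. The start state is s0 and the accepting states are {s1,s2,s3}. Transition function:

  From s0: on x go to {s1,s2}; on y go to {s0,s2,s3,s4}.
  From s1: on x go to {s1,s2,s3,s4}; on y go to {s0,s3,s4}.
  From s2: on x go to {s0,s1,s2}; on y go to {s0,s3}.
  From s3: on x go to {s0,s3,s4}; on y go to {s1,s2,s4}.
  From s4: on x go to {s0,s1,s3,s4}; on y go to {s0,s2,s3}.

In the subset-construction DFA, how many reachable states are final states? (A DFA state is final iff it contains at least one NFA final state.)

Start state of the DFA: {s0}.
{s0} --x--> {s1,s2}  [new]
{s0} --y--> {s0,s2,s3,s4}  [new]
{s1,s2} --x--> {s0,s1,s2,s3,s4}  [new]
{s1,s2} --y--> {s0,s3,s4}  [new]
{s0,s2,s3,s4} --x--> {s0,s1,s2,s3,s4}  [seen]
{s0,s2,s3,s4} --y--> {s0,s1,s2,s3,s4}  [seen]
{s0,s1,s2,s3,s4} --x--> {s0,s1,s2,s3,s4}  [seen]
{s0,s1,s2,s3,s4} --y--> {s0,s1,s2,s3,s4}  [seen]
{s0,s3,s4} --x--> {s0,s1,s2,s3,s4}  [seen]
{s0,s3,s4} --y--> {s0,s1,s2,s3,s4}  [seen]
Reachable DFA states: {s0}, {s1,s2}, {s0,s2,s3,s4}, {s0,s1,s2,s3,s4}, {s0,s3,s4}.
Accepting DFA states (contain an NFA accepting state): {s1,s2}, {s0,s2,s3,s4}, {s0,s1,s2,s3,s4}, {s0,s3,s4}.

4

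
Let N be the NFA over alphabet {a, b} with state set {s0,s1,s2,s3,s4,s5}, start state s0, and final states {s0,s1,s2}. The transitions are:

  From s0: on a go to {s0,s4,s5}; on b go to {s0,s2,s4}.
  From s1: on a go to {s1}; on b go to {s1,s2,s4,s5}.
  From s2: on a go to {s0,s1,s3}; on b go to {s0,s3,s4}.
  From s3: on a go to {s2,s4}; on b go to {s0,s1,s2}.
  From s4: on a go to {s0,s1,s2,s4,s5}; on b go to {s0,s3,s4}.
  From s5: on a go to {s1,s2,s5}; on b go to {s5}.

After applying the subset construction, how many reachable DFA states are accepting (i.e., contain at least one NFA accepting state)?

Start state of the DFA: {s0}.
{s0} --a--> {s0,s4,s5}  [new]
{s0} --b--> {s0,s2,s4}  [new]
{s0,s4,s5} --a--> {s0,s1,s2,s4,s5}  [new]
{s0,s4,s5} --b--> {s0,s2,s3,s4,s5}  [new]
{s0,s2,s4} --a--> {s0,s1,s2,s3,s4,s5}  [new]
{s0,s2,s4} --b--> {s0,s2,s3,s4}  [new]
{s0,s1,s2,s4,s5} --a--> {s0,s1,s2,s3,s4,s5}  [seen]
{s0,s1,s2,s4,s5} --b--> {s0,s1,s2,s3,s4,s5}  [seen]
{s0,s2,s3,s4,s5} --a--> {s0,s1,s2,s3,s4,s5}  [seen]
{s0,s2,s3,s4,s5} --b--> {s0,s1,s2,s3,s4,s5}  [seen]
{s0,s1,s2,s3,s4,s5} --a--> {s0,s1,s2,s3,s4,s5}  [seen]
{s0,s1,s2,s3,s4,s5} --b--> {s0,s1,s2,s3,s4,s5}  [seen]
{s0,s2,s3,s4} --a--> {s0,s1,s2,s3,s4,s5}  [seen]
{s0,s2,s3,s4} --b--> {s0,s1,s2,s3,s4}  [new]
{s0,s1,s2,s3,s4} --a--> {s0,s1,s2,s3,s4,s5}  [seen]
{s0,s1,s2,s3,s4} --b--> {s0,s1,s2,s3,s4,s5}  [seen]
Reachable DFA states: {s0}, {s0,s4,s5}, {s0,s2,s4}, {s0,s1,s2,s4,s5}, {s0,s2,s3,s4,s5}, {s0,s1,s2,s3,s4,s5}, {s0,s2,s3,s4}, {s0,s1,s2,s3,s4}.
Accepting DFA states (contain an NFA accepting state): {s0}, {s0,s4,s5}, {s0,s2,s4}, {s0,s1,s2,s4,s5}, {s0,s2,s3,s4,s5}, {s0,s1,s2,s3,s4,s5}, {s0,s2,s3,s4}, {s0,s1,s2,s3,s4}.

8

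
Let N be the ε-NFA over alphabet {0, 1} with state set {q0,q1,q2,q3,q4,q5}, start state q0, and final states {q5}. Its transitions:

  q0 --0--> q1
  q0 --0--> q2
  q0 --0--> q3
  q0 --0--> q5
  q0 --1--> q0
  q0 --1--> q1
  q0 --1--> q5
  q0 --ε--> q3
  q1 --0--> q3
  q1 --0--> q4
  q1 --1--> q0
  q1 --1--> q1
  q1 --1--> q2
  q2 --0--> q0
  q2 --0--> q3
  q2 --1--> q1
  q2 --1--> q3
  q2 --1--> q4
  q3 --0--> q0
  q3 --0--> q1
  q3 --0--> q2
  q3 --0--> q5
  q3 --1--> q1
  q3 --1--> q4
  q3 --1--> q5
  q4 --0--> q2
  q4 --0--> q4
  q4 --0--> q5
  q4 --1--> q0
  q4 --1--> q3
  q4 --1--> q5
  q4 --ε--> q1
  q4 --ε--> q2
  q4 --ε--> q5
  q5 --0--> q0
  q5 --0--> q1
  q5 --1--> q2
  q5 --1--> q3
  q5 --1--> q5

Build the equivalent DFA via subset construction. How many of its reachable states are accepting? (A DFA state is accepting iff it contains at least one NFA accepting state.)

2

Start state of the DFA: {q0,q3} (ε-closure of the NFA start).
{q0,q3} --0--> {q0,q1,q2,q3,q5}  [new]
{q0,q3} --1--> {q0,q1,q2,q3,q4,q5}  [new]
{q0,q1,q2,q3,q5} --0--> {q0,q1,q2,q3,q4,q5}  [seen]
{q0,q1,q2,q3,q5} --1--> {q0,q1,q2,q3,q4,q5}  [seen]
{q0,q1,q2,q3,q4,q5} --0--> {q0,q1,q2,q3,q4,q5}  [seen]
{q0,q1,q2,q3,q4,q5} --1--> {q0,q1,q2,q3,q4,q5}  [seen]
Reachable DFA states: {q0,q3}, {q0,q1,q2,q3,q5}, {q0,q1,q2,q3,q4,q5}.
Accepting DFA states (contain an NFA accepting state): {q0,q1,q2,q3,q5}, {q0,q1,q2,q3,q4,q5}.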